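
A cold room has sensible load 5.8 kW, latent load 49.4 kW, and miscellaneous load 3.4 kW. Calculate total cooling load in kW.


Q_total = Q_s + Q_l + Q_misc
Q_total = 5.8 + 49.4 + 3.4
Q_total = 58.6 kW

58.6


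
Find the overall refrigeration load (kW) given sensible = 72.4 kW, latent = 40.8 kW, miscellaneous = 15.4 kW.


Q_total = Q_s + Q_l + Q_misc
Q_total = 72.4 + 40.8 + 15.4
Q_total = 128.6 kW

128.6


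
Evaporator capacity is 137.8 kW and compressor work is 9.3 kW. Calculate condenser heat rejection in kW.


Q_cond = Q_evap + W
Q_cond = 137.8 + 9.3
Q_cond = 147.1 kW

147.1


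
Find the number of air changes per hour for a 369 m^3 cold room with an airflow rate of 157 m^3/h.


ACH = flow / volume
ACH = 157 / 369
ACH = 0.425

0.425


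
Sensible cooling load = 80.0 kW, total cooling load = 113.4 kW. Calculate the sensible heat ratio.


SHR = Q_sensible / Q_total
SHR = 80.0 / 113.4
SHR = 0.705

0.705


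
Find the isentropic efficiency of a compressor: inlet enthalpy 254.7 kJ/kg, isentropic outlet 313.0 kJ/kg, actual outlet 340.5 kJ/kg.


dh_ideal = 313.0 - 254.7 = 58.3 kJ/kg
dh_actual = 340.5 - 254.7 = 85.8 kJ/kg
eta_s = dh_ideal / dh_actual = 58.3 / 85.8
eta_s = 0.6795

0.6795


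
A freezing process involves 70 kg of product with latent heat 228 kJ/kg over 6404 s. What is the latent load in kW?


Q_lat = m * h_fg / t
Q_lat = 70 * 228 / 6404
Q_lat = 2.49 kW

2.49


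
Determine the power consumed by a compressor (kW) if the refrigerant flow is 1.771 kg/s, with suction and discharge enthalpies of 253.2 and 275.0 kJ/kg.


dh = 275.0 - 253.2 = 21.8 kJ/kg
W = m_dot * dh = 1.771 * 21.8 = 38.61 kW

38.61


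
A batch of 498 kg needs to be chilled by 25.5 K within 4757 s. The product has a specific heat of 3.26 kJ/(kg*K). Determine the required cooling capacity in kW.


Q = m * cp * dT / t
Q = 498 * 3.26 * 25.5 / 4757
Q = 8.703 kW

8.703


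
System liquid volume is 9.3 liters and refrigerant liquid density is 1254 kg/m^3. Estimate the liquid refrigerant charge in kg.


Charge = V * rho / 1000
Charge = 9.3 * 1254 / 1000
Charge = 11.66 kg

11.66


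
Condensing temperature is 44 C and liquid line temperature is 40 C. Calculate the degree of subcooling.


Subcooling = T_cond - T_liquid
Subcooling = 44 - 40
Subcooling = 4 K

4


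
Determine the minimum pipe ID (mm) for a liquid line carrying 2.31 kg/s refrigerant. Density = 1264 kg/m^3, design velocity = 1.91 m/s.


A = m_dot / (rho * v) = 2.31 / (1264 * 1.91) = 0.0009568228511 m^2
d = sqrt(4*A/pi) * 1000
d = 34.9 mm

34.9


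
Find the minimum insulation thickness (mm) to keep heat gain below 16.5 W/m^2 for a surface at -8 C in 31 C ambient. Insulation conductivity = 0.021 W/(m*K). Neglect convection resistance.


dT = 31 - (-8) = 39 K
thickness = k * dT / q_max * 1000
thickness = 0.021 * 39 / 16.5 * 1000
thickness = 49.6 mm

49.6


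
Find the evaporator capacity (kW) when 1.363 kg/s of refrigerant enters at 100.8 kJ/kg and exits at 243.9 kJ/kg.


dh = 243.9 - 100.8 = 143.1 kJ/kg
Q_evap = m_dot * dh = 1.363 * 143.1
Q_evap = 195.05 kW

195.05


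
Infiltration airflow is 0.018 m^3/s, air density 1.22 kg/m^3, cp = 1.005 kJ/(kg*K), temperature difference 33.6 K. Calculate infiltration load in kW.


Q = V_dot * rho * cp * dT
Q = 0.018 * 1.22 * 1.005 * 33.6
Q = 0.742 kW

0.742


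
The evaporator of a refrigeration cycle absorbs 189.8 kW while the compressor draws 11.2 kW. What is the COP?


COP = Q_evap / W
COP = 189.8 / 11.2
COP = 16.946

16.946


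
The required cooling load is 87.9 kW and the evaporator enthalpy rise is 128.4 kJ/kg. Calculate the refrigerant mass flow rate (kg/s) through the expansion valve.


m_dot = Q / dh
m_dot = 87.9 / 128.4
m_dot = 0.6846 kg/s

0.6846


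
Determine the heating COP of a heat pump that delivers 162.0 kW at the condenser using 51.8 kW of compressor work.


COP_hp = Q_cond / W
COP_hp = 162.0 / 51.8
COP_hp = 3.127

3.127


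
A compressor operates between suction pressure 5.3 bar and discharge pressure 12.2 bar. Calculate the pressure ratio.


PR = P_high / P_low
PR = 12.2 / 5.3
PR = 2.302

2.302


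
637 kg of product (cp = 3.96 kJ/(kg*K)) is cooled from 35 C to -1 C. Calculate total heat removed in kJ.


dT = 35 - (-1) = 36 K
Q = m * cp * dT = 637 * 3.96 * 36
Q = 90811 kJ

90811


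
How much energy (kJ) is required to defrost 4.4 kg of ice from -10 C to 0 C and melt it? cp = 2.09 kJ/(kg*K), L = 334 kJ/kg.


Sensible heat = cp * dT = 2.09 * 10 = 20.9 kJ/kg
Total per kg = 20.9 + 334 = 354.9 kJ/kg
Q = m * total = 4.4 * 354.9
Q = 1561.6 kJ

1561.6


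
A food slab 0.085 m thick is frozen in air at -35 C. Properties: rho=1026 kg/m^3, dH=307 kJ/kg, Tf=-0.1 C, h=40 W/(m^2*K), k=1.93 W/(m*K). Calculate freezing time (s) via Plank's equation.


dT = -0.1 - (-35) = 34.9 K
term1 = a/(2h) = 0.085/(2*40) = 0.0010625
term2 = a^2/(8k) = 0.085^2/(8*1.93) = 0.0004679404145
t = rho*dH*1000/dT * (term1 + term2)
t = 1026*307*1000/34.9 * (0.0010625 + 0.0004679404145)
t = 13813 s

13813


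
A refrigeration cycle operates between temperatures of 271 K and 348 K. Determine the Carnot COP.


dT = 348 - 271 = 77 K
COP_carnot = T_cold / dT = 271 / 77
COP_carnot = 3.519

3.519


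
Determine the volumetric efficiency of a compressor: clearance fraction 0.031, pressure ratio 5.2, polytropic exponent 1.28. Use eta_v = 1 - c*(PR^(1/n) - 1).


PR^(1/n) = 5.2^(1/1.28) = 3.625581
eta_v = 1 - 0.031 * (3.625581 - 1)
eta_v = 0.9186

0.9186


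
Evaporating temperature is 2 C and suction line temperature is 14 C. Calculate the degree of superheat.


Superheat = T_suction - T_evap
Superheat = 14 - (2)
Superheat = 12 K

12


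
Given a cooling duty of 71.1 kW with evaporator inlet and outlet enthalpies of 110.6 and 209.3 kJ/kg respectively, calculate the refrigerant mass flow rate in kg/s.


dh = 209.3 - 110.6 = 98.7 kJ/kg
m_dot = Q / dh = 71.1 / 98.7 = 0.7204 kg/s

0.7204


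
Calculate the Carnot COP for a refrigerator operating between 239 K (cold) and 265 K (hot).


dT = 265 - 239 = 26 K
COP_carnot = T_cold / dT = 239 / 26
COP_carnot = 9.192

9.192


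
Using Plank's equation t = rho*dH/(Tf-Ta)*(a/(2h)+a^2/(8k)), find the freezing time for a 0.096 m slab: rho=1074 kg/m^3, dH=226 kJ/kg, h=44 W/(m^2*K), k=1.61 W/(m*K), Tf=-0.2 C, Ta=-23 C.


dT = -0.2 - (-23) = 22.8 K
term1 = a/(2h) = 0.096/(2*44) = 0.001090909091
term2 = a^2/(8k) = 0.096^2/(8*1.61) = 0.0007155279503
t = rho*dH*1000/dT * (term1 + term2)
t = 1074*226*1000/22.8 * (0.001090909091 + 0.0007155279503)
t = 19231 s

19231


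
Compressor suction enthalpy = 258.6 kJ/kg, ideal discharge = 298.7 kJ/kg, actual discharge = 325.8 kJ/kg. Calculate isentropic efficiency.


dh_ideal = 298.7 - 258.6 = 40.1 kJ/kg
dh_actual = 325.8 - 258.6 = 67.2 kJ/kg
eta_s = dh_ideal / dh_actual = 40.1 / 67.2
eta_s = 0.5967

0.5967


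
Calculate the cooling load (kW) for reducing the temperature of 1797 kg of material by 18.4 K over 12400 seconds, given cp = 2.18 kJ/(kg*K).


Q = m * cp * dT / t
Q = 1797 * 2.18 * 18.4 / 12400
Q = 5.813 kW

5.813


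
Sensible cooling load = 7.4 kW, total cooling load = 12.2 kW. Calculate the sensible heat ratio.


SHR = Q_sensible / Q_total
SHR = 7.4 / 12.2
SHR = 0.607

0.607


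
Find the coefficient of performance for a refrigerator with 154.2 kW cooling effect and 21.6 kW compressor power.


COP = Q_evap / W
COP = 154.2 / 21.6
COP = 7.139

7.139


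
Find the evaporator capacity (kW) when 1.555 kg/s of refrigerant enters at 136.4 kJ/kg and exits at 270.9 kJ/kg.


dh = 270.9 - 136.4 = 134.5 kJ/kg
Q_evap = m_dot * dh = 1.555 * 134.5
Q_evap = 209.15 kW

209.15


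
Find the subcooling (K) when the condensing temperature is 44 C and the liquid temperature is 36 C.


Subcooling = T_cond - T_liquid
Subcooling = 44 - 36
Subcooling = 8 K

8


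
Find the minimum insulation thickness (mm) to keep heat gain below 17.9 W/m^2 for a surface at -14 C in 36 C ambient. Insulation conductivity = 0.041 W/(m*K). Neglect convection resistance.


dT = 36 - (-14) = 50 K
thickness = k * dT / q_max * 1000
thickness = 0.041 * 50 / 17.9 * 1000
thickness = 114.5 mm

114.5


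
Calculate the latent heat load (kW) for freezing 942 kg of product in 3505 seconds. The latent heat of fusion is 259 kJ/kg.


Q_lat = m * h_fg / t
Q_lat = 942 * 259 / 3505
Q_lat = 69.61 kW

69.61


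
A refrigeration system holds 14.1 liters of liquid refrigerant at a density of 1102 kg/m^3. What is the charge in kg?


Charge = V * rho / 1000
Charge = 14.1 * 1102 / 1000
Charge = 15.54 kg

15.54


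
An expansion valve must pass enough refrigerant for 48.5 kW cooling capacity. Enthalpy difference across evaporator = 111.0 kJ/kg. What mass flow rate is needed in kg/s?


m_dot = Q / dh
m_dot = 48.5 / 111.0
m_dot = 0.4369 kg/s

0.4369


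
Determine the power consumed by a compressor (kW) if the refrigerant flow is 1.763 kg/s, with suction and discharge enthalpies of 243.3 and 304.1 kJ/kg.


dh = 304.1 - 243.3 = 60.8 kJ/kg
W = m_dot * dh = 1.763 * 60.8 = 107.19 kW

107.19


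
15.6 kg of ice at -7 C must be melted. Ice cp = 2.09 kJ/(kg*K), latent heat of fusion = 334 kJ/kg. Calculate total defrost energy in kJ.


Sensible heat = cp * dT = 2.09 * 7 = 14.63 kJ/kg
Total per kg = 14.63 + 334 = 348.63 kJ/kg
Q = m * total = 15.6 * 348.63
Q = 5438.6 kJ

5438.6


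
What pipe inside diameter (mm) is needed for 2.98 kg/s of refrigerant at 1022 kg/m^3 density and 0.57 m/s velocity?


A = m_dot / (rho * v) = 2.98 / (1022 * 0.57) = 0.005115528547 m^2
d = sqrt(4*A/pi) * 1000
d = 80.7 mm

80.7


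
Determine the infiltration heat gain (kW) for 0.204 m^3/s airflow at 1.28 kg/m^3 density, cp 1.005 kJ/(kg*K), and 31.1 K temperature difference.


Q = V_dot * rho * cp * dT
Q = 0.204 * 1.28 * 1.005 * 31.1
Q = 8.161 kW

8.161


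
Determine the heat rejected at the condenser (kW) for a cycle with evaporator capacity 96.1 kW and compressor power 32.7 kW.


Q_cond = Q_evap + W
Q_cond = 96.1 + 32.7
Q_cond = 128.8 kW

128.8


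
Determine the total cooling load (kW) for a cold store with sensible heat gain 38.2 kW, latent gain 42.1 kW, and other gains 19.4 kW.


Q_total = Q_s + Q_l + Q_misc
Q_total = 38.2 + 42.1 + 19.4
Q_total = 99.7 kW

99.7


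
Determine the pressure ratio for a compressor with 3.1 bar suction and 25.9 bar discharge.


PR = P_high / P_low
PR = 25.9 / 3.1
PR = 8.355

8.355


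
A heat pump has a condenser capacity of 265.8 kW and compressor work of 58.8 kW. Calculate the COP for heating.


COP_hp = Q_cond / W
COP_hp = 265.8 / 58.8
COP_hp = 4.52

4.52


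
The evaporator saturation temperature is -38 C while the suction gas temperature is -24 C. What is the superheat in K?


Superheat = T_suction - T_evap
Superheat = -24 - (-38)
Superheat = 14 K

14


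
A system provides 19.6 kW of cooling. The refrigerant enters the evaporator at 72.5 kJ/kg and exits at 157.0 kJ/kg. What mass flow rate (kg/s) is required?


dh = 157.0 - 72.5 = 84.5 kJ/kg
m_dot = Q / dh = 19.6 / 84.5 = 0.232 kg/s

0.232


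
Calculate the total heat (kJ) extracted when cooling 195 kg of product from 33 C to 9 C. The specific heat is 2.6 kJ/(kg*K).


dT = 33 - (9) = 24 K
Q = m * cp * dT = 195 * 2.6 * 24
Q = 12168 kJ

12168


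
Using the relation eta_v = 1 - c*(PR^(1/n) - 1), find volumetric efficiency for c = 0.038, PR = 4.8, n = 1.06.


PR^(1/n) = 4.8^(1/1.06) = 4.39218286
eta_v = 1 - 0.038 * (4.39218286 - 1)
eta_v = 0.8711

0.8711


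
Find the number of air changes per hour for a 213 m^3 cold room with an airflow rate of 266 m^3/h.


ACH = flow / volume
ACH = 266 / 213
ACH = 1.249

1.249


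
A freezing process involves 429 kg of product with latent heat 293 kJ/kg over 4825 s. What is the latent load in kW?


Q_lat = m * h_fg / t
Q_lat = 429 * 293 / 4825
Q_lat = 26.05 kW

26.05


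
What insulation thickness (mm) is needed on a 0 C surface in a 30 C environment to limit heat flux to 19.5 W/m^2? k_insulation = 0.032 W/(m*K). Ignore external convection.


dT = 30 - (0) = 30 K
thickness = k * dT / q_max * 1000
thickness = 0.032 * 30 / 19.5 * 1000
thickness = 49.2 mm

49.2


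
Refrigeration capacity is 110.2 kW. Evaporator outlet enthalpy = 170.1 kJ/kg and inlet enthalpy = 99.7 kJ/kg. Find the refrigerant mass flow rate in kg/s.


dh = 170.1 - 99.7 = 70.4 kJ/kg
m_dot = Q / dh = 110.2 / 70.4 = 1.5653 kg/s

1.5653


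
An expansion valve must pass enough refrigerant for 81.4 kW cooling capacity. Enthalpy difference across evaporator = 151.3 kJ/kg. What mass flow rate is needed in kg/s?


m_dot = Q / dh
m_dot = 81.4 / 151.3
m_dot = 0.538 kg/s

0.538


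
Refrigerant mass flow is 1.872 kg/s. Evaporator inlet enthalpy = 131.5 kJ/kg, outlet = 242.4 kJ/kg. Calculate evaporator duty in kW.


dh = 242.4 - 131.5 = 110.9 kJ/kg
Q_evap = m_dot * dh = 1.872 * 110.9
Q_evap = 207.6 kW

207.6


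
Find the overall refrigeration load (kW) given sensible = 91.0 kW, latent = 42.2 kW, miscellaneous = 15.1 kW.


Q_total = Q_s + Q_l + Q_misc
Q_total = 91.0 + 42.2 + 15.1
Q_total = 148.3 kW

148.3


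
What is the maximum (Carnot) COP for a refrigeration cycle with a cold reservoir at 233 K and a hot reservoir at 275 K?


dT = 275 - 233 = 42 K
COP_carnot = T_cold / dT = 233 / 42
COP_carnot = 5.548

5.548


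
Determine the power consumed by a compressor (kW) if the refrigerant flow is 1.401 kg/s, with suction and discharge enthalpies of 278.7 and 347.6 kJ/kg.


dh = 347.6 - 278.7 = 68.9 kJ/kg
W = m_dot * dh = 1.401 * 68.9 = 96.53 kW

96.53


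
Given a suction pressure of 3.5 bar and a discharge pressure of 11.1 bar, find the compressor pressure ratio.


PR = P_high / P_low
PR = 11.1 / 3.5
PR = 3.171

3.171


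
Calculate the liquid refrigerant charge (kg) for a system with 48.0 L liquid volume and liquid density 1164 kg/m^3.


Charge = V * rho / 1000
Charge = 48.0 * 1164 / 1000
Charge = 55.87 kg

55.87


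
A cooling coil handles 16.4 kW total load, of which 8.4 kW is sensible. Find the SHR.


SHR = Q_sensible / Q_total
SHR = 8.4 / 16.4
SHR = 0.512

0.512


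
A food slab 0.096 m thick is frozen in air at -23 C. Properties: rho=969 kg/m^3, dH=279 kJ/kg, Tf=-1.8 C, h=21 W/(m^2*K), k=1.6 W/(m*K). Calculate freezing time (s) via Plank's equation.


dT = -1.8 - (-23) = 21.2 K
term1 = a/(2h) = 0.096/(2*21) = 0.002285714286
term2 = a^2/(8k) = 0.096^2/(8*1.6) = 0.00072
t = rho*dH*1000/dT * (term1 + term2)
t = 969*279*1000/21.2 * (0.002285714286 + 0.00072)
t = 38330 s

38330


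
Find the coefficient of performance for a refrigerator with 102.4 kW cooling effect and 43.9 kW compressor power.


COP = Q_evap / W
COP = 102.4 / 43.9
COP = 2.333

2.333


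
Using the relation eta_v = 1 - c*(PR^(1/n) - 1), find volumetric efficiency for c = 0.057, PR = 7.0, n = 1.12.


PR^(1/n) = 7.0^(1/1.12) = 5.68266195
eta_v = 1 - 0.057 * (5.68266195 - 1)
eta_v = 0.7331

0.7331


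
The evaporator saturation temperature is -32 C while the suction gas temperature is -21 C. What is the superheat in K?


Superheat = T_suction - T_evap
Superheat = -21 - (-32)
Superheat = 11 K

11


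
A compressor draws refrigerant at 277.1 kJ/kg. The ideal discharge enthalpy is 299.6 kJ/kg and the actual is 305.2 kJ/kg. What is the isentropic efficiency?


dh_ideal = 299.6 - 277.1 = 22.5 kJ/kg
dh_actual = 305.2 - 277.1 = 28.1 kJ/kg
eta_s = dh_ideal / dh_actual = 22.5 / 28.1
eta_s = 0.8007

0.8007


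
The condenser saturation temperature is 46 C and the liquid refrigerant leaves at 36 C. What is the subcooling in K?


Subcooling = T_cond - T_liquid
Subcooling = 46 - 36
Subcooling = 10 K

10


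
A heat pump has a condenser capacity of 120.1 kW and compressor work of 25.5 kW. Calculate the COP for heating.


COP_hp = Q_cond / W
COP_hp = 120.1 / 25.5
COP_hp = 4.71

4.71


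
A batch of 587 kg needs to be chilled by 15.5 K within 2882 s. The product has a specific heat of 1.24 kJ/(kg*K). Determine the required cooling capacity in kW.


Q = m * cp * dT / t
Q = 587 * 1.24 * 15.5 / 2882
Q = 3.915 kW

3.915


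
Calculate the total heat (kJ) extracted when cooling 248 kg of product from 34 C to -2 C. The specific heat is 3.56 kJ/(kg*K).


dT = 34 - (-2) = 36 K
Q = m * cp * dT = 248 * 3.56 * 36
Q = 31784 kJ

31784


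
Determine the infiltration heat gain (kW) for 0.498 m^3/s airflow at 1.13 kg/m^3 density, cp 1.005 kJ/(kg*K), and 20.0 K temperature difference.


Q = V_dot * rho * cp * dT
Q = 0.498 * 1.13 * 1.005 * 20.0
Q = 11.311 kW

11.311


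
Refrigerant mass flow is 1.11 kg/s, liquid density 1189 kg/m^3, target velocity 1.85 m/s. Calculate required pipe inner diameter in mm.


A = m_dot / (rho * v) = 1.11 / (1189 * 1.85) = 0.0005046257359 m^2
d = sqrt(4*A/pi) * 1000
d = 25.3 mm

25.3


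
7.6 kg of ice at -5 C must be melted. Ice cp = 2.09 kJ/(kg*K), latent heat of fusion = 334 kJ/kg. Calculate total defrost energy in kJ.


Sensible heat = cp * dT = 2.09 * 5 = 10.45 kJ/kg
Total per kg = 10.45 + 334 = 344.45 kJ/kg
Q = m * total = 7.6 * 344.45
Q = 2617.8 kJ

2617.8


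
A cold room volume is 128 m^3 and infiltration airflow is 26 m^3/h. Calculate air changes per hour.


ACH = flow / volume
ACH = 26 / 128
ACH = 0.203

0.203


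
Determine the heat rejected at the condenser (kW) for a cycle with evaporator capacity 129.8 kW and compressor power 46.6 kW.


Q_cond = Q_evap + W
Q_cond = 129.8 + 46.6
Q_cond = 176.4 kW

176.4


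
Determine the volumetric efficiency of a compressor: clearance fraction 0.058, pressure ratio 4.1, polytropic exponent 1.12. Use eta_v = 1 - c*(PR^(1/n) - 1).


PR^(1/n) = 4.1^(1/1.12) = 3.52475101
eta_v = 1 - 0.058 * (3.52475101 - 1)
eta_v = 0.8536

0.8536


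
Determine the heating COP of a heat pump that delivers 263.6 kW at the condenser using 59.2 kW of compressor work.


COP_hp = Q_cond / W
COP_hp = 263.6 / 59.2
COP_hp = 4.453

4.453


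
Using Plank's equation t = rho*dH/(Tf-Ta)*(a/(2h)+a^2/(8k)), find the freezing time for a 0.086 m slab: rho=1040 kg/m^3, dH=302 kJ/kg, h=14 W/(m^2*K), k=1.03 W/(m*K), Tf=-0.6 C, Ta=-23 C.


dT = -0.6 - (-23) = 22.4 K
term1 = a/(2h) = 0.086/(2*14) = 0.003071428571
term2 = a^2/(8k) = 0.086^2/(8*1.03) = 0.0008975728155
t = rho*dH*1000/dT * (term1 + term2)
t = 1040*302*1000/22.4 * (0.003071428571 + 0.0008975728155)
t = 55651 s

55651


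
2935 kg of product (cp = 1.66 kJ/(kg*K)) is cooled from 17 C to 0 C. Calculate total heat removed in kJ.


dT = 17 - (0) = 17 K
Q = m * cp * dT = 2935 * 1.66 * 17
Q = 82826 kJ

82826


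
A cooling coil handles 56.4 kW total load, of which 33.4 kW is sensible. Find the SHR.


SHR = Q_sensible / Q_total
SHR = 33.4 / 56.4
SHR = 0.592

0.592


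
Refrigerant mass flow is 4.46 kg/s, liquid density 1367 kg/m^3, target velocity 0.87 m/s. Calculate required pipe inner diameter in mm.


A = m_dot / (rho * v) = 4.46 / (1367 * 0.87) = 0.003750136636 m^2
d = sqrt(4*A/pi) * 1000
d = 69.1 mm

69.1


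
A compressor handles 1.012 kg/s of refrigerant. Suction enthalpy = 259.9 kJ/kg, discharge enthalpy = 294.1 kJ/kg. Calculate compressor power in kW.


dh = 294.1 - 259.9 = 34.2 kJ/kg
W = m_dot * dh = 1.012 * 34.2 = 34.61 kW

34.61


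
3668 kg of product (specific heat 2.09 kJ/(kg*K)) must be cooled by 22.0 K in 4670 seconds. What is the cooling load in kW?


Q = m * cp * dT / t
Q = 3668 * 2.09 * 22.0 / 4670
Q = 36.114 kW

36.114


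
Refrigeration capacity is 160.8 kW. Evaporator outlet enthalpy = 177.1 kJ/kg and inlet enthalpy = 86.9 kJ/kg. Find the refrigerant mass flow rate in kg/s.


dh = 177.1 - 86.9 = 90.2 kJ/kg
m_dot = Q / dh = 160.8 / 90.2 = 1.7827 kg/s

1.7827


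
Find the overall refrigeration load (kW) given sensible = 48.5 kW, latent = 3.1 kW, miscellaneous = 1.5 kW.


Q_total = Q_s + Q_l + Q_misc
Q_total = 48.5 + 3.1 + 1.5
Q_total = 53.1 kW

53.1


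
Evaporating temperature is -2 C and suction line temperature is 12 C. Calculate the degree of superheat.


Superheat = T_suction - T_evap
Superheat = 12 - (-2)
Superheat = 14 K

14


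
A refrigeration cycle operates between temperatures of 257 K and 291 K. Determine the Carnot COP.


dT = 291 - 257 = 34 K
COP_carnot = T_cold / dT = 257 / 34
COP_carnot = 7.559

7.559


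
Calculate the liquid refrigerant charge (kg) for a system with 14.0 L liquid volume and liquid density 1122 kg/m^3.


Charge = V * rho / 1000
Charge = 14.0 * 1122 / 1000
Charge = 15.71 kg

15.71


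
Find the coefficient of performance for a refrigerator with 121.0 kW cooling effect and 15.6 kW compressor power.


COP = Q_evap / W
COP = 121.0 / 15.6
COP = 7.756

7.756


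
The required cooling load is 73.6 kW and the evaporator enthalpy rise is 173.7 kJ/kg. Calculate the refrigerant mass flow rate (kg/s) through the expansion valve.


m_dot = Q / dh
m_dot = 73.6 / 173.7
m_dot = 0.4237 kg/s

0.4237


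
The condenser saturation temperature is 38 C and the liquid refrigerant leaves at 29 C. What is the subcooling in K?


Subcooling = T_cond - T_liquid
Subcooling = 38 - 29
Subcooling = 9 K

9


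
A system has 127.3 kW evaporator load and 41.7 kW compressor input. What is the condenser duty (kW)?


Q_cond = Q_evap + W
Q_cond = 127.3 + 41.7
Q_cond = 169.0 kW

169.0


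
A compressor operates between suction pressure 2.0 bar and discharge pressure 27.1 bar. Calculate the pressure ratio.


PR = P_high / P_low
PR = 27.1 / 2.0
PR = 13.55

13.55


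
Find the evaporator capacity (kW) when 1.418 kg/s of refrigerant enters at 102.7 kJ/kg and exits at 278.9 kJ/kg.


dh = 278.9 - 102.7 = 176.2 kJ/kg
Q_evap = m_dot * dh = 1.418 * 176.2
Q_evap = 249.85 kW

249.85


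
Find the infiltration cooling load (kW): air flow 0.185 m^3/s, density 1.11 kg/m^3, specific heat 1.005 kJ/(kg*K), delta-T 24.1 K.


Q = V_dot * rho * cp * dT
Q = 0.185 * 1.11 * 1.005 * 24.1
Q = 4.974 kW

4.974


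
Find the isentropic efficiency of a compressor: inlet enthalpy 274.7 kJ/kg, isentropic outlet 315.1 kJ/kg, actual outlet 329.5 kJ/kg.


dh_ideal = 315.1 - 274.7 = 40.4 kJ/kg
dh_actual = 329.5 - 274.7 = 54.8 kJ/kg
eta_s = dh_ideal / dh_actual = 40.4 / 54.8
eta_s = 0.7372

0.7372


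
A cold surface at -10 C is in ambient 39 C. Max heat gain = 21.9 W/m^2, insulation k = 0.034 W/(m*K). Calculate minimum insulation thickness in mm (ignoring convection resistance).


dT = 39 - (-10) = 49 K
thickness = k * dT / q_max * 1000
thickness = 0.034 * 49 / 21.9 * 1000
thickness = 76.1 mm

76.1


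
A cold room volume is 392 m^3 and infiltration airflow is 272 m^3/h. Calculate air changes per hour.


ACH = flow / volume
ACH = 272 / 392
ACH = 0.694

0.694


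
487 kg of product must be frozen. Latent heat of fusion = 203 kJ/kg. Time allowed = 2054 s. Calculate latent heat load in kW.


Q_lat = m * h_fg / t
Q_lat = 487 * 203 / 2054
Q_lat = 48.13 kW

48.13


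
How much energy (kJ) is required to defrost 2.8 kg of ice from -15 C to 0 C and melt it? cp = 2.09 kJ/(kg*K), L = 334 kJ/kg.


Sensible heat = cp * dT = 2.09 * 15 = 31.35 kJ/kg
Total per kg = 31.35 + 334 = 365.35 kJ/kg
Q = m * total = 2.8 * 365.35
Q = 1023.0 kJ

1023.0


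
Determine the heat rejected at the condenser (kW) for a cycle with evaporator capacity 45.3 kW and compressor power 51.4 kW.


Q_cond = Q_evap + W
Q_cond = 45.3 + 51.4
Q_cond = 96.7 kW

96.7


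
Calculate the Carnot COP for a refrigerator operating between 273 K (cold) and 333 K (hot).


dT = 333 - 273 = 60 K
COP_carnot = T_cold / dT = 273 / 60
COP_carnot = 4.55

4.55


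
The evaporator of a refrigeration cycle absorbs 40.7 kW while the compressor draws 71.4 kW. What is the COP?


COP = Q_evap / W
COP = 40.7 / 71.4
COP = 0.57

0.57


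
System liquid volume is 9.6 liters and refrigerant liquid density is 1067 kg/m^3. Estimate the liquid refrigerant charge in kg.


Charge = V * rho / 1000
Charge = 9.6 * 1067 / 1000
Charge = 10.24 kg

10.24


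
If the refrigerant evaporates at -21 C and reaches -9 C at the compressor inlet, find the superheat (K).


Superheat = T_suction - T_evap
Superheat = -9 - (-21)
Superheat = 12 K

12


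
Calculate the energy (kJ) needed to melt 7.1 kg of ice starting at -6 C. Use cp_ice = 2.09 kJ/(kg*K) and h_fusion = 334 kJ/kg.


Sensible heat = cp * dT = 2.09 * 6 = 12.54 kJ/kg
Total per kg = 12.54 + 334 = 346.54 kJ/kg
Q = m * total = 7.1 * 346.54
Q = 2460.4 kJ

2460.4


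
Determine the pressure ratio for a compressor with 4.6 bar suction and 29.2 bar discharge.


PR = P_high / P_low
PR = 29.2 / 4.6
PR = 6.348

6.348


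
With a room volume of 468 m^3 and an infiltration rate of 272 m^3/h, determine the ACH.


ACH = flow / volume
ACH = 272 / 468
ACH = 0.581

0.581


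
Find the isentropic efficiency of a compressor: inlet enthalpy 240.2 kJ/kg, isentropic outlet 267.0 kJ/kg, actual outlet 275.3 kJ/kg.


dh_ideal = 267.0 - 240.2 = 26.8 kJ/kg
dh_actual = 275.3 - 240.2 = 35.1 kJ/kg
eta_s = dh_ideal / dh_actual = 26.8 / 35.1
eta_s = 0.7635

0.7635


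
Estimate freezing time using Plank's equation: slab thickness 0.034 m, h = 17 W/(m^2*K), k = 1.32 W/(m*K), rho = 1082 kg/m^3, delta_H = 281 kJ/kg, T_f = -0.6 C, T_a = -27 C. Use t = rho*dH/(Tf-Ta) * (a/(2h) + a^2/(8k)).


dT = -0.6 - (-27) = 26.4 K
term1 = a/(2h) = 0.034/(2*17) = 0.001
term2 = a^2/(8k) = 0.034^2/(8*1.32) = 0.000109469697
t = rho*dH*1000/dT * (term1 + term2)
t = 1082*281*1000/26.4 * (0.001 + 0.000109469697)
t = 12777 s

12777


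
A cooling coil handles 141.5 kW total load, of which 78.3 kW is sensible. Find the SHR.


SHR = Q_sensible / Q_total
SHR = 78.3 / 141.5
SHR = 0.553

0.553


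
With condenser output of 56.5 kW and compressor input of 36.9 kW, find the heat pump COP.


COP_hp = Q_cond / W
COP_hp = 56.5 / 36.9
COP_hp = 1.531

1.531


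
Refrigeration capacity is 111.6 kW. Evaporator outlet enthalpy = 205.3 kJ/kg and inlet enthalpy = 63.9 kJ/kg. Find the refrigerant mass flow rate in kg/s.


dh = 205.3 - 63.9 = 141.4 kJ/kg
m_dot = Q / dh = 111.6 / 141.4 = 0.7893 kg/s

0.7893


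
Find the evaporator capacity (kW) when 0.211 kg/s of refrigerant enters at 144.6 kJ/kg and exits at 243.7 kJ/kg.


dh = 243.7 - 144.6 = 99.1 kJ/kg
Q_evap = m_dot * dh = 0.211 * 99.1
Q_evap = 20.91 kW

20.91


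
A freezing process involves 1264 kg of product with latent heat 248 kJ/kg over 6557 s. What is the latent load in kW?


Q_lat = m * h_fg / t
Q_lat = 1264 * 248 / 6557
Q_lat = 47.81 kW

47.81


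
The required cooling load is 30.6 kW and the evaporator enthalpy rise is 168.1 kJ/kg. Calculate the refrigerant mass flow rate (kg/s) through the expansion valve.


m_dot = Q / dh
m_dot = 30.6 / 168.1
m_dot = 0.182 kg/s

0.182


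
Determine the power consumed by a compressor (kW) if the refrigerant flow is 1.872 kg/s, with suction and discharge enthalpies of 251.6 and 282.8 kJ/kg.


dh = 282.8 - 251.6 = 31.2 kJ/kg
W = m_dot * dh = 1.872 * 31.2 = 58.41 kW

58.41


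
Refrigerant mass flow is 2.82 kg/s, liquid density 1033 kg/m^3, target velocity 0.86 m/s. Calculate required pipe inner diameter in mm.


A = m_dot / (rho * v) = 2.82 / (1033 * 0.86) = 0.003174317297 m^2
d = sqrt(4*A/pi) * 1000
d = 63.6 mm

63.6


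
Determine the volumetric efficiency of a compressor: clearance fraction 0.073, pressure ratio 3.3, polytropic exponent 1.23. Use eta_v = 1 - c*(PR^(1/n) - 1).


PR^(1/n) = 3.3^(1/1.23) = 2.63970897
eta_v = 1 - 0.073 * (2.63970897 - 1)
eta_v = 0.8803

0.8803


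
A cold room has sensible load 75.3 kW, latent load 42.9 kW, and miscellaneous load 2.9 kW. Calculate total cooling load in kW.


Q_total = Q_s + Q_l + Q_misc
Q_total = 75.3 + 42.9 + 2.9
Q_total = 121.1 kW

121.1


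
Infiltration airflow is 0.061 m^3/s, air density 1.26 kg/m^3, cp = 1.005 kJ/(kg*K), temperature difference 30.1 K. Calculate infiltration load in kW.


Q = V_dot * rho * cp * dT
Q = 0.061 * 1.26 * 1.005 * 30.1
Q = 2.325 kW

2.325


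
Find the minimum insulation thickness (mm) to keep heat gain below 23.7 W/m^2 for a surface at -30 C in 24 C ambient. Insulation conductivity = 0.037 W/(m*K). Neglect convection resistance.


dT = 24 - (-30) = 54 K
thickness = k * dT / q_max * 1000
thickness = 0.037 * 54 / 23.7 * 1000
thickness = 84.3 mm

84.3


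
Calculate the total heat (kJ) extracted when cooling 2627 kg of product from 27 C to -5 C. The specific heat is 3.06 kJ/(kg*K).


dT = 27 - (-5) = 32 K
Q = m * cp * dT = 2627 * 3.06 * 32
Q = 257236 kJ

257236


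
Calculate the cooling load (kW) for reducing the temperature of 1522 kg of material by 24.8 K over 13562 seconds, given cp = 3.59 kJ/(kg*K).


Q = m * cp * dT / t
Q = 1522 * 3.59 * 24.8 / 13562
Q = 9.992 kW

9.992


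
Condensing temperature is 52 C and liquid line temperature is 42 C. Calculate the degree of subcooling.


Subcooling = T_cond - T_liquid
Subcooling = 52 - 42
Subcooling = 10 K

10


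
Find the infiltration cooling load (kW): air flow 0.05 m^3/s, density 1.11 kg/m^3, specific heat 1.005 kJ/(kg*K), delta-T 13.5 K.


Q = V_dot * rho * cp * dT
Q = 0.05 * 1.11 * 1.005 * 13.5
Q = 0.753 kW

0.753


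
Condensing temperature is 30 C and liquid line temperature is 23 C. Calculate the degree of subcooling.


Subcooling = T_cond - T_liquid
Subcooling = 30 - 23
Subcooling = 7 K

7


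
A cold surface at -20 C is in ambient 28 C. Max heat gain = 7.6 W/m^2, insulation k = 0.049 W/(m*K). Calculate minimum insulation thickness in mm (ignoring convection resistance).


dT = 28 - (-20) = 48 K
thickness = k * dT / q_max * 1000
thickness = 0.049 * 48 / 7.6 * 1000
thickness = 309.5 mm

309.5


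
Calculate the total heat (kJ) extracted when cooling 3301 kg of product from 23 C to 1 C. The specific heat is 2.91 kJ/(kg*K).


dT = 23 - (1) = 22 K
Q = m * cp * dT = 3301 * 2.91 * 22
Q = 211330 kJ

211330


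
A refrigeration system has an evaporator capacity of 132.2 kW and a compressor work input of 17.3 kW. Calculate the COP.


COP = Q_evap / W
COP = 132.2 / 17.3
COP = 7.642

7.642


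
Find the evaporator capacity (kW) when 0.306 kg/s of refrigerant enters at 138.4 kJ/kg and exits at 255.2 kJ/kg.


dh = 255.2 - 138.4 = 116.8 kJ/kg
Q_evap = m_dot * dh = 0.306 * 116.8
Q_evap = 35.74 kW

35.74


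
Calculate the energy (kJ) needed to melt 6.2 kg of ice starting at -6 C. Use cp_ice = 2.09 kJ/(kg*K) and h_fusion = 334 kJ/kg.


Sensible heat = cp * dT = 2.09 * 6 = 12.54 kJ/kg
Total per kg = 12.54 + 334 = 346.54 kJ/kg
Q = m * total = 6.2 * 346.54
Q = 2148.5 kJ

2148.5


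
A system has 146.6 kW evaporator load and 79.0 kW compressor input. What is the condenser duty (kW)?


Q_cond = Q_evap + W
Q_cond = 146.6 + 79.0
Q_cond = 225.6 kW

225.6


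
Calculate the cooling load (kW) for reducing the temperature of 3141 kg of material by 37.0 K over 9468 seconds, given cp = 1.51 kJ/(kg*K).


Q = m * cp * dT / t
Q = 3141 * 1.51 * 37.0 / 9468
Q = 18.535 kW

18.535


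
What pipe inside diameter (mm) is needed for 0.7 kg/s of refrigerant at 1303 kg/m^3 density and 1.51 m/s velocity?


A = m_dot / (rho * v) = 0.7 / (1303 * 1.51) = 0.0003557760237 m^2
d = sqrt(4*A/pi) * 1000
d = 21.3 mm

21.3


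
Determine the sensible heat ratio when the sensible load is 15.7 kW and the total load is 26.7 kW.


SHR = Q_sensible / Q_total
SHR = 15.7 / 26.7
SHR = 0.588

0.588


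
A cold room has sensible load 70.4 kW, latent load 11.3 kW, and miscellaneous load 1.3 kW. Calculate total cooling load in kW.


Q_total = Q_s + Q_l + Q_misc
Q_total = 70.4 + 11.3 + 1.3
Q_total = 83.0 kW

83.0


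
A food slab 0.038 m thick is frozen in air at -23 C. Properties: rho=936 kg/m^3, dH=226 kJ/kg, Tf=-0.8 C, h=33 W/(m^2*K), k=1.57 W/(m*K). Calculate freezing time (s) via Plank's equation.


dT = -0.8 - (-23) = 22.2 K
term1 = a/(2h) = 0.038/(2*33) = 0.0005757575758
term2 = a^2/(8k) = 0.038^2/(8*1.57) = 0.0001149681529
t = rho*dH*1000/dT * (term1 + term2)
t = 936*226*1000/22.2 * (0.0005757575758 + 0.0001149681529)
t = 6582 s

6582


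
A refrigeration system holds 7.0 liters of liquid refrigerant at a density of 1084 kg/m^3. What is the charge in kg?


Charge = V * rho / 1000
Charge = 7.0 * 1084 / 1000
Charge = 7.59 kg

7.59


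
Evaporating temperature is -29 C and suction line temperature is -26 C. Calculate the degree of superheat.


Superheat = T_suction - T_evap
Superheat = -26 - (-29)
Superheat = 3 K

3


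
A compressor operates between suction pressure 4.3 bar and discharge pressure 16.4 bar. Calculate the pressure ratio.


PR = P_high / P_low
PR = 16.4 / 4.3
PR = 3.814

3.814


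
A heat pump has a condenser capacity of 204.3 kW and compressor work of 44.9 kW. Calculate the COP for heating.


COP_hp = Q_cond / W
COP_hp = 204.3 / 44.9
COP_hp = 4.55

4.55


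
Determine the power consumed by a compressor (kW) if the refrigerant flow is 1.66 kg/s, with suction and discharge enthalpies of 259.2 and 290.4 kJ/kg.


dh = 290.4 - 259.2 = 31.2 kJ/kg
W = m_dot * dh = 1.66 * 31.2 = 51.79 kW

51.79


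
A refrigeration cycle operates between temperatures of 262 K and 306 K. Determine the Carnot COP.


dT = 306 - 262 = 44 K
COP_carnot = T_cold / dT = 262 / 44
COP_carnot = 5.955

5.955


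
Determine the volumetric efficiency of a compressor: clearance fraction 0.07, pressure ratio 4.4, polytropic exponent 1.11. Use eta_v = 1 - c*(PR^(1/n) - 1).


PR^(1/n) = 4.4^(1/1.11) = 3.79915573
eta_v = 1 - 0.07 * (3.79915573 - 1)
eta_v = 0.8041

0.8041


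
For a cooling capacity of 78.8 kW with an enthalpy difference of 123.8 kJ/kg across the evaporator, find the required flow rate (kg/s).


m_dot = Q / dh
m_dot = 78.8 / 123.8
m_dot = 0.6365 kg/s

0.6365


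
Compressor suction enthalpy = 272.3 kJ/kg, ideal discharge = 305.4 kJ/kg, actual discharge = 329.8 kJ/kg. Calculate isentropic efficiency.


dh_ideal = 305.4 - 272.3 = 33.1 kJ/kg
dh_actual = 329.8 - 272.3 = 57.5 kJ/kg
eta_s = dh_ideal / dh_actual = 33.1 / 57.5
eta_s = 0.5757

0.5757


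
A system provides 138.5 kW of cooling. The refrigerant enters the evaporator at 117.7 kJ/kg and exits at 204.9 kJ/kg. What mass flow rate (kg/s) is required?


dh = 204.9 - 117.7 = 87.2 kJ/kg
m_dot = Q / dh = 138.5 / 87.2 = 1.5883 kg/s

1.5883


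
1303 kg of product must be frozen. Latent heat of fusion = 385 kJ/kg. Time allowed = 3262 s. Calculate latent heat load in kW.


Q_lat = m * h_fg / t
Q_lat = 1303 * 385 / 3262
Q_lat = 153.79 kW

153.79


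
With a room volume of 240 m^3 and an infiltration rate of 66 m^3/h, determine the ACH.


ACH = flow / volume
ACH = 66 / 240
ACH = 0.275

0.275


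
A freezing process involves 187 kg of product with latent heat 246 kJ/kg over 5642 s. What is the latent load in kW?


Q_lat = m * h_fg / t
Q_lat = 187 * 246 / 5642
Q_lat = 8.15 kW

8.15


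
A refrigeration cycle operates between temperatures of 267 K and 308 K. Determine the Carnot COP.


dT = 308 - 267 = 41 K
COP_carnot = T_cold / dT = 267 / 41
COP_carnot = 6.512

6.512


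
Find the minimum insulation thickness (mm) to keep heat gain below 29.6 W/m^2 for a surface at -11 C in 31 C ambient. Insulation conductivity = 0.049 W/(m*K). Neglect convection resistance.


dT = 31 - (-11) = 42 K
thickness = k * dT / q_max * 1000
thickness = 0.049 * 42 / 29.6 * 1000
thickness = 69.5 mm

69.5


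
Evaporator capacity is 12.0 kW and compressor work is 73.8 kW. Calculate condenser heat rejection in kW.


Q_cond = Q_evap + W
Q_cond = 12.0 + 73.8
Q_cond = 85.8 kW

85.8


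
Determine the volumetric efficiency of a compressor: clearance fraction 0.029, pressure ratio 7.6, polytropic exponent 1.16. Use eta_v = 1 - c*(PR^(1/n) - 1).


PR^(1/n) = 7.6^(1/1.16) = 5.74542371
eta_v = 1 - 0.029 * (5.74542371 - 1)
eta_v = 0.8624

0.8624


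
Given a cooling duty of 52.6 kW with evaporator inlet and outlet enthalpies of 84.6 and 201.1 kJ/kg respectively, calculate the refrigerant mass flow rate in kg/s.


dh = 201.1 - 84.6 = 116.5 kJ/kg
m_dot = Q / dh = 52.6 / 116.5 = 0.4515 kg/s

0.4515


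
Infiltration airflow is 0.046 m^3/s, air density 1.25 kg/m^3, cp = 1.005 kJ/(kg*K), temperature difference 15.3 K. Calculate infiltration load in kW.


Q = V_dot * rho * cp * dT
Q = 0.046 * 1.25 * 1.005 * 15.3
Q = 0.884 kW

0.884


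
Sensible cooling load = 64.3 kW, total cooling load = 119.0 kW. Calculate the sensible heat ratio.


SHR = Q_sensible / Q_total
SHR = 64.3 / 119.0
SHR = 0.54

0.54


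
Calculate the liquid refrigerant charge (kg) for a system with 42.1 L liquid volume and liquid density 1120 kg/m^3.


Charge = V * rho / 1000
Charge = 42.1 * 1120 / 1000
Charge = 47.15 kg

47.15


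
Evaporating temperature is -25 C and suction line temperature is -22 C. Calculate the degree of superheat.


Superheat = T_suction - T_evap
Superheat = -22 - (-25)
Superheat = 3 K

3


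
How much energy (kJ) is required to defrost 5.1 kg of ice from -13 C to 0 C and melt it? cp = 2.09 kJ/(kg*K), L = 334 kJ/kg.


Sensible heat = cp * dT = 2.09 * 13 = 27.17 kJ/kg
Total per kg = 27.17 + 334 = 361.17 kJ/kg
Q = m * total = 5.1 * 361.17
Q = 1842.0 kJ

1842.0


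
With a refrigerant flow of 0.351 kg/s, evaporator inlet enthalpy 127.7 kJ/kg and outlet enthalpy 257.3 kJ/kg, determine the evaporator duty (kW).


dh = 257.3 - 127.7 = 129.6 kJ/kg
Q_evap = m_dot * dh = 0.351 * 129.6
Q_evap = 45.49 kW

45.49


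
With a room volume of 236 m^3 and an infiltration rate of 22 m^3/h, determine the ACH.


ACH = flow / volume
ACH = 22 / 236
ACH = 0.093

0.093


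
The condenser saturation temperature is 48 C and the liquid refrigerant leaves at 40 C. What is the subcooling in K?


Subcooling = T_cond - T_liquid
Subcooling = 48 - 40
Subcooling = 8 K

8


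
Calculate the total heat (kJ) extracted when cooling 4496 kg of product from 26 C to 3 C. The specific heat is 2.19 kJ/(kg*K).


dT = 26 - (3) = 23 K
Q = m * cp * dT = 4496 * 2.19 * 23
Q = 226464 kJ

226464


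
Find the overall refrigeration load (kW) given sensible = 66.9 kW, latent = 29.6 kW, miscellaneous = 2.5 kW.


Q_total = Q_s + Q_l + Q_misc
Q_total = 66.9 + 29.6 + 2.5
Q_total = 99.0 kW

99.0


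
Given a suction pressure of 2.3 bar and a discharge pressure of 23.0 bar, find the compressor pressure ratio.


PR = P_high / P_low
PR = 23.0 / 2.3
PR = 10.0

10.0


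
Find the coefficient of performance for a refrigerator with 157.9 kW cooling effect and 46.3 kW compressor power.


COP = Q_evap / W
COP = 157.9 / 46.3
COP = 3.41

3.41


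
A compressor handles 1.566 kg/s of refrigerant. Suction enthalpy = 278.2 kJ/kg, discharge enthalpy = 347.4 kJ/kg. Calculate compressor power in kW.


dh = 347.4 - 278.2 = 69.2 kJ/kg
W = m_dot * dh = 1.566 * 69.2 = 108.37 kW

108.37


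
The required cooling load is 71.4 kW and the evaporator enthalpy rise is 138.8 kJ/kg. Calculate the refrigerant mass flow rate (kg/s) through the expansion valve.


m_dot = Q / dh
m_dot = 71.4 / 138.8
m_dot = 0.5144 kg/s

0.5144


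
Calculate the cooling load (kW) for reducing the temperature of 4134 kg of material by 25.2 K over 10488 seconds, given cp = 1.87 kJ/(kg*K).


Q = m * cp * dT / t
Q = 4134 * 1.87 * 25.2 / 10488
Q = 18.575 kW

18.575


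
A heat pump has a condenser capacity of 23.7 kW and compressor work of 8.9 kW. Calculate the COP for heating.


COP_hp = Q_cond / W
COP_hp = 23.7 / 8.9
COP_hp = 2.663

2.663


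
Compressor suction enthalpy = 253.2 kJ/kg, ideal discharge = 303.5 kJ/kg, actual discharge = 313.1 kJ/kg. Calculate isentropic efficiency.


dh_ideal = 303.5 - 253.2 = 50.3 kJ/kg
dh_actual = 313.1 - 253.2 = 59.9 kJ/kg
eta_s = dh_ideal / dh_actual = 50.3 / 59.9
eta_s = 0.8397

0.8397
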